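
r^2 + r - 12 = (r - 3)*(r + 4)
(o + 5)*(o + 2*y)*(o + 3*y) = o^3 + 5*o^2*y + 5*o^2 + 6*o*y^2 + 25*o*y + 30*y^2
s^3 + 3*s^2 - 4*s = s*(s - 1)*(s + 4)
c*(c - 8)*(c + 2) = c^3 - 6*c^2 - 16*c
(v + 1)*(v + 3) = v^2 + 4*v + 3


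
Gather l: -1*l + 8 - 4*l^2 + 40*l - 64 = -4*l^2 + 39*l - 56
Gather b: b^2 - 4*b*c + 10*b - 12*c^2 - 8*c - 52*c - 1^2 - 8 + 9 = b^2 + b*(10 - 4*c) - 12*c^2 - 60*c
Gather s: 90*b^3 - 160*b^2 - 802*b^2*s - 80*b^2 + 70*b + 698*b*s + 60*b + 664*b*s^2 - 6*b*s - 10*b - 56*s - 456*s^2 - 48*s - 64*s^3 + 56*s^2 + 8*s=90*b^3 - 240*b^2 + 120*b - 64*s^3 + s^2*(664*b - 400) + s*(-802*b^2 + 692*b - 96)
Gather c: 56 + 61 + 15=132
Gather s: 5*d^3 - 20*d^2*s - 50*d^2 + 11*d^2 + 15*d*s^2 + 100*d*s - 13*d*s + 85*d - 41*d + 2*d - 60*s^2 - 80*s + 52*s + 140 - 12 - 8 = 5*d^3 - 39*d^2 + 46*d + s^2*(15*d - 60) + s*(-20*d^2 + 87*d - 28) + 120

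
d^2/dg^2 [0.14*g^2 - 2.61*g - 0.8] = 0.280000000000000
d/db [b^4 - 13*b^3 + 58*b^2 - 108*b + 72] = 4*b^3 - 39*b^2 + 116*b - 108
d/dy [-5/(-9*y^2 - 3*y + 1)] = 15*(-6*y - 1)/(9*y^2 + 3*y - 1)^2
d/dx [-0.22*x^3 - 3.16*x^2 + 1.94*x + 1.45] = -0.66*x^2 - 6.32*x + 1.94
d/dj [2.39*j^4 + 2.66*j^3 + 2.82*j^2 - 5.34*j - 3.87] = 9.56*j^3 + 7.98*j^2 + 5.64*j - 5.34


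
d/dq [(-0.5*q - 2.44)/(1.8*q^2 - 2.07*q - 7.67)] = (0.9*q^2 + 8.784*q - 1.2158)/(3.24*q^4 - 7.452*q^3 - 23.3271*q^2 + 31.7538*q + 58.8289)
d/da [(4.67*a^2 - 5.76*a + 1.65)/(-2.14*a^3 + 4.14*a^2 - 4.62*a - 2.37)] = (9.9938*a^4 - 24.6528*a^3 + 12.864*a^2 - 35.7978*a + 21.2742)/(4.5796*a^6 - 17.7192*a^5 + 36.9132*a^4 - 28.11*a^3 + 1.7208*a^2 + 21.8988*a + 5.6169)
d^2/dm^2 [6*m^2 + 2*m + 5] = 12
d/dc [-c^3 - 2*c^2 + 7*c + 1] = -3*c^2 - 4*c + 7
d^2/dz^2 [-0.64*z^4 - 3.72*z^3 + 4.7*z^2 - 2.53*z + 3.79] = -7.68*z^2 - 22.32*z + 9.4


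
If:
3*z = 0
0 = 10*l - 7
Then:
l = 7/10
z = 0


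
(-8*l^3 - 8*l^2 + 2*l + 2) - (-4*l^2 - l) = -8*l^3 - 4*l^2 + 3*l + 2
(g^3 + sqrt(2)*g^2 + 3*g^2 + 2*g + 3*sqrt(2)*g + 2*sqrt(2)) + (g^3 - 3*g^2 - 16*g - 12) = 2*g^3 + sqrt(2)*g^2 - 14*g + 3*sqrt(2)*g - 12 + 2*sqrt(2)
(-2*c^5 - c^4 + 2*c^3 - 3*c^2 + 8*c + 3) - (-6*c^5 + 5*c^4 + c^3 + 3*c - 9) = 4*c^5 - 6*c^4 + c^3 - 3*c^2 + 5*c + 12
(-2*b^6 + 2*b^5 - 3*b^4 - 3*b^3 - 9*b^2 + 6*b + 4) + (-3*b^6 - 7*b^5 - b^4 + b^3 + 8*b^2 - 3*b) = -5*b^6 - 5*b^5 - 4*b^4 - 2*b^3 - b^2 + 3*b + 4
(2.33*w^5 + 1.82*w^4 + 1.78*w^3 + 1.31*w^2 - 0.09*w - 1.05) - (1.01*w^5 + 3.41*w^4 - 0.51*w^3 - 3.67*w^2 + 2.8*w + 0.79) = 1.32*w^5 - 1.59*w^4 + 2.29*w^3 + 4.98*w^2 - 2.89*w - 1.84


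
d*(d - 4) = d^2 - 4*d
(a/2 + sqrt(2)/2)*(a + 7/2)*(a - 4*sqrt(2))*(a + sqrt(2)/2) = a^4/2 - 5*sqrt(2)*a^3/4 + 7*a^3/4 - 35*sqrt(2)*a^2/8 - 11*a^2/2 - 77*a/4 - 2*sqrt(2)*a - 7*sqrt(2)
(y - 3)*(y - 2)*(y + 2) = y^3 - 3*y^2 - 4*y + 12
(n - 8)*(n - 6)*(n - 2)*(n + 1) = n^4 - 15*n^3 + 60*n^2 - 20*n - 96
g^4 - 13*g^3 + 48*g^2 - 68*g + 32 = (g - 8)*(g - 2)^2*(g - 1)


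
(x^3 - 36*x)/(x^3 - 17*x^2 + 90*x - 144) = x*(x + 6)/(x^2 - 11*x + 24)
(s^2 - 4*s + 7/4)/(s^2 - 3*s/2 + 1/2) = (s - 7/2)/(s - 1)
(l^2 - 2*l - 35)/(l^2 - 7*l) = (l + 5)/l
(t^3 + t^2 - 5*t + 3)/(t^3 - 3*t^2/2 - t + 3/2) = 2*(t^2 + 2*t - 3)/(2*t^2 - t - 3)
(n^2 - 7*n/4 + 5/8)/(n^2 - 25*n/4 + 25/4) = (n - 1/2)/(n - 5)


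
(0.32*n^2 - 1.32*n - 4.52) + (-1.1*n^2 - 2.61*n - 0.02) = -0.78*n^2 - 3.93*n - 4.54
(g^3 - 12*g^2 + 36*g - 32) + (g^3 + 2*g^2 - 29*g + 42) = 2*g^3 - 10*g^2 + 7*g + 10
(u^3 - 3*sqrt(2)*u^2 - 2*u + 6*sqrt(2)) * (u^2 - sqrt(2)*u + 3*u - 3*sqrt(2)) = u^5 - 4*sqrt(2)*u^4 + 3*u^4 - 12*sqrt(2)*u^3 + 4*u^3 + 8*sqrt(2)*u^2 + 12*u^2 - 12*u + 24*sqrt(2)*u - 36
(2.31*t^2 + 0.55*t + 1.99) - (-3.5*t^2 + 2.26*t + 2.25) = 5.81*t^2 - 1.71*t - 0.26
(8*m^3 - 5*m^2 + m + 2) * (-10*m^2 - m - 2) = -80*m^5 + 42*m^4 - 21*m^3 - 11*m^2 - 4*m - 4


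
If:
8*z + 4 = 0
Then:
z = -1/2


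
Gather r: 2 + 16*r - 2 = 16*r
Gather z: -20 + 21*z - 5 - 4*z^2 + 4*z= -4*z^2 + 25*z - 25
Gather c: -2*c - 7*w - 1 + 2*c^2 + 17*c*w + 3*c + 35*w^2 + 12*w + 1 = 2*c^2 + c*(17*w + 1) + 35*w^2 + 5*w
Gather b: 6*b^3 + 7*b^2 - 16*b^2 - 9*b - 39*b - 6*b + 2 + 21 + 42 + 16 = 6*b^3 - 9*b^2 - 54*b + 81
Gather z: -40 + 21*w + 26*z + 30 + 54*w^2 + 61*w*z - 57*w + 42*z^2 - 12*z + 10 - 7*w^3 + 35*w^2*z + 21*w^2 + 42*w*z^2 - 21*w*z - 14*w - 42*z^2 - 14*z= -7*w^3 + 75*w^2 + 42*w*z^2 - 50*w + z*(35*w^2 + 40*w)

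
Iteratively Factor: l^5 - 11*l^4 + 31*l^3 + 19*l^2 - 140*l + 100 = (l - 5)*(l^4 - 6*l^3 + l^2 + 24*l - 20) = (l - 5)*(l - 1)*(l^3 - 5*l^2 - 4*l + 20) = (l - 5)*(l - 2)*(l - 1)*(l^2 - 3*l - 10) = (l - 5)^2*(l - 2)*(l - 1)*(l + 2)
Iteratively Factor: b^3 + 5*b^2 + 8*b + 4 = (b + 2)*(b^2 + 3*b + 2) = (b + 2)^2*(b + 1)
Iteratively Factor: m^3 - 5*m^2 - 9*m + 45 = (m - 5)*(m^2 - 9) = (m - 5)*(m + 3)*(m - 3)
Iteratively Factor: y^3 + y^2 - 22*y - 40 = (y - 5)*(y^2 + 6*y + 8) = (y - 5)*(y + 4)*(y + 2)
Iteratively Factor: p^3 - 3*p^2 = (p)*(p^2 - 3*p) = p^2*(p - 3)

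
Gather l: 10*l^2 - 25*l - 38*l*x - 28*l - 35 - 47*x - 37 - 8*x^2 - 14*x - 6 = 10*l^2 + l*(-38*x - 53) - 8*x^2 - 61*x - 78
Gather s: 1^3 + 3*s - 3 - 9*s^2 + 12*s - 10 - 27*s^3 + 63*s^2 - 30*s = -27*s^3 + 54*s^2 - 15*s - 12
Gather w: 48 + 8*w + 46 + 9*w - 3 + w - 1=18*w + 90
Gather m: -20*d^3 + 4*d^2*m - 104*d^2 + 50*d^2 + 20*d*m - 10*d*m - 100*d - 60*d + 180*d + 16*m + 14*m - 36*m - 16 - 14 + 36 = -20*d^3 - 54*d^2 + 20*d + m*(4*d^2 + 10*d - 6) + 6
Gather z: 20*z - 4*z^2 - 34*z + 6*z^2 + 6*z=2*z^2 - 8*z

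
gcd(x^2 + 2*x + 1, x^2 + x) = x + 1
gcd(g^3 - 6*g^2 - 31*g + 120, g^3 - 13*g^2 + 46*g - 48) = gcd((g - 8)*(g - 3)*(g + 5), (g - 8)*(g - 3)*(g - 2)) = g^2 - 11*g + 24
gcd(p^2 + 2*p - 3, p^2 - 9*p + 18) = 1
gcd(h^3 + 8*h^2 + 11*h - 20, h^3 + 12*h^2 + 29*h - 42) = h - 1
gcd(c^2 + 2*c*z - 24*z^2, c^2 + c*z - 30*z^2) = c + 6*z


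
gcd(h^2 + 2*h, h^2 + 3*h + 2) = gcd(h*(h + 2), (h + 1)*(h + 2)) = h + 2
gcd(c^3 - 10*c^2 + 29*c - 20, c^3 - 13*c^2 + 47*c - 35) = c^2 - 6*c + 5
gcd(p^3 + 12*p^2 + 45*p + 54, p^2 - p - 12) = p + 3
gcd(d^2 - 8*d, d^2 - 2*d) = d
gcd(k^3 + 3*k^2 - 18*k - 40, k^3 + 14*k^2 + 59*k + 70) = k^2 + 7*k + 10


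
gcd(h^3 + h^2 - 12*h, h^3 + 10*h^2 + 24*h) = h^2 + 4*h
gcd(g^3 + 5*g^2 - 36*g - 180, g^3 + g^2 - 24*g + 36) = g + 6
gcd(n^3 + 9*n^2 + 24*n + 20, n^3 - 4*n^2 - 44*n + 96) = 1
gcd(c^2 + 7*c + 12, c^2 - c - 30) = 1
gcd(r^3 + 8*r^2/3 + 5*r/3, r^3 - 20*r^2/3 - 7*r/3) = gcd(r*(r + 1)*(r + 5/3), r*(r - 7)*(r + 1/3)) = r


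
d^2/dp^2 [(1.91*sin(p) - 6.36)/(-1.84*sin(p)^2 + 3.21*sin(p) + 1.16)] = (-6.466496*sin(p)^5 + 74.84844*sin(p)^4 - 124.221344*sin(p)^3 - 2.24920800000001*sin(p)^2 + 223.596256*sin(p) - 172.441872)/(-1.84*sin(p)^2 + 3.21*sin(p) + 1.16)^3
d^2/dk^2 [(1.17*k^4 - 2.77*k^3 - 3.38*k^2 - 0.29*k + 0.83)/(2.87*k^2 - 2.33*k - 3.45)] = (19.274346*k^6 - 46.9434419999999*k^5 - 31.397652*k^4 + 15.5681059999999*k^3 - 126.271428*k^2 - 248.349918*k - 50.350106)/(23.639903*k^6 - 57.575931*k^5 - 38.509086*k^4 + 125.773633*k^3 + 46.29141*k^2 - 83.198475*k - 41.063625)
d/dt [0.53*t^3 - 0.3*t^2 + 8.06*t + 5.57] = 1.59*t^2 - 0.6*t + 8.06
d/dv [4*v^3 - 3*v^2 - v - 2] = 12*v^2 - 6*v - 1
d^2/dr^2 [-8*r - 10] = 0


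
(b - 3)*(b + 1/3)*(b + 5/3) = b^3 - b^2 - 49*b/9 - 5/3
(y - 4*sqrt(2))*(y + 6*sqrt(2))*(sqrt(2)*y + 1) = sqrt(2)*y^3 + 5*y^2 - 46*sqrt(2)*y - 48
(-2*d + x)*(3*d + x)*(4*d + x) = -24*d^3 - 2*d^2*x + 5*d*x^2 + x^3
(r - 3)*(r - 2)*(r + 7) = r^3 + 2*r^2 - 29*r + 42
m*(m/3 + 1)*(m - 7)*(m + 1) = m^4/3 - m^3 - 25*m^2/3 - 7*m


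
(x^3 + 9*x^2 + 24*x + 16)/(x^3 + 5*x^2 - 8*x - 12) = (x^2 + 8*x + 16)/(x^2 + 4*x - 12)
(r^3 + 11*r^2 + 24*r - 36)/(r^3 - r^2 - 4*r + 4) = (r^2 + 12*r + 36)/(r^2 - 4)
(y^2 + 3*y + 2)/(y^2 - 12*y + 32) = (y^2 + 3*y + 2)/(y^2 - 12*y + 32)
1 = 1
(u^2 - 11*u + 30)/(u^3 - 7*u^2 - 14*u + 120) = 1/(u + 4)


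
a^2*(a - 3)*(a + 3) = a^4 - 9*a^2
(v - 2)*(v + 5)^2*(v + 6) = v^4 + 14*v^3 + 53*v^2 - 20*v - 300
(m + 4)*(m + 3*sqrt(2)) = m^2 + 4*m + 3*sqrt(2)*m + 12*sqrt(2)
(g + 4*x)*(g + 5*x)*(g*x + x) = g^3*x + 9*g^2*x^2 + g^2*x + 20*g*x^3 + 9*g*x^2 + 20*x^3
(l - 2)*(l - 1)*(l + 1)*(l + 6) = l^4 + 4*l^3 - 13*l^2 - 4*l + 12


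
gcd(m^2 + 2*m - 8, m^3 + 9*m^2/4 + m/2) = 1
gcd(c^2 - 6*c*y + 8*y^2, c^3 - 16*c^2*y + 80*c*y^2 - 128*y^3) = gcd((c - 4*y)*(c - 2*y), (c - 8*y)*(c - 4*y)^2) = -c + 4*y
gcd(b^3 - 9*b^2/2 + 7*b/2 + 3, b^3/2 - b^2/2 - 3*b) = b - 3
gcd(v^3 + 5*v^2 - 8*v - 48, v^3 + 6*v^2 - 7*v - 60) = v^2 + v - 12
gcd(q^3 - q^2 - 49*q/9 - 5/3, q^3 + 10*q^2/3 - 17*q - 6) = q^2 - 8*q/3 - 1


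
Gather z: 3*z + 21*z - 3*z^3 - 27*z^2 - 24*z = -3*z^3 - 27*z^2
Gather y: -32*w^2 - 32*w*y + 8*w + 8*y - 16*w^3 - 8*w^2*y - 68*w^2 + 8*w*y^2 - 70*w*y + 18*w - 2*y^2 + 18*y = -16*w^3 - 100*w^2 + 26*w + y^2*(8*w - 2) + y*(-8*w^2 - 102*w + 26)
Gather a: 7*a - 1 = 7*a - 1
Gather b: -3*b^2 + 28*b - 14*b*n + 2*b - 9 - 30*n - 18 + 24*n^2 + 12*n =-3*b^2 + b*(30 - 14*n) + 24*n^2 - 18*n - 27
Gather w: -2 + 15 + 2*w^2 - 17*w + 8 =2*w^2 - 17*w + 21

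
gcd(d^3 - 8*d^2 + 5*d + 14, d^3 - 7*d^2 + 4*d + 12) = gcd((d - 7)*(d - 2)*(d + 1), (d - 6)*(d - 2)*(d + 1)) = d^2 - d - 2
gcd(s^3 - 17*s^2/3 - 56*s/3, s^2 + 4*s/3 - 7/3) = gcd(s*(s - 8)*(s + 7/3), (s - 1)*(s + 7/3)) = s + 7/3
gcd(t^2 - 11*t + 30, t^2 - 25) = t - 5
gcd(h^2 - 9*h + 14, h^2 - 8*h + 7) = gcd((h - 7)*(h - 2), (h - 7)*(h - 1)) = h - 7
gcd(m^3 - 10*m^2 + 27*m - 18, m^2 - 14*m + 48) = m - 6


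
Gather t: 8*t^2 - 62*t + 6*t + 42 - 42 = 8*t^2 - 56*t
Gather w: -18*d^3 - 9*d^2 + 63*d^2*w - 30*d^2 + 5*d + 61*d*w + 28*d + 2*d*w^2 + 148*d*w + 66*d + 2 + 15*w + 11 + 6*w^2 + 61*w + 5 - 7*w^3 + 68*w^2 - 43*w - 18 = -18*d^3 - 39*d^2 + 99*d - 7*w^3 + w^2*(2*d + 74) + w*(63*d^2 + 209*d + 33)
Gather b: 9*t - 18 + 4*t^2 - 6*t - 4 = 4*t^2 + 3*t - 22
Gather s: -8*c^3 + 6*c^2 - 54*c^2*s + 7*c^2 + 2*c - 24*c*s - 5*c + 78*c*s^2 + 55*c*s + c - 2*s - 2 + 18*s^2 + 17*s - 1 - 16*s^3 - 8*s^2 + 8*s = -8*c^3 + 13*c^2 - 2*c - 16*s^3 + s^2*(78*c + 10) + s*(-54*c^2 + 31*c + 23) - 3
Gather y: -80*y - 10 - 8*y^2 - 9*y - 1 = -8*y^2 - 89*y - 11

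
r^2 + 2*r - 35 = (r - 5)*(r + 7)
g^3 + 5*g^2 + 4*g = g*(g + 1)*(g + 4)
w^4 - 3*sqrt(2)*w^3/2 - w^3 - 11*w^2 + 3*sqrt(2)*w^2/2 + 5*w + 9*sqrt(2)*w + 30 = (w - 3)*(w + 2)*(w - 5*sqrt(2)/2)*(w + sqrt(2))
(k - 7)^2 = k^2 - 14*k + 49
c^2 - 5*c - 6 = (c - 6)*(c + 1)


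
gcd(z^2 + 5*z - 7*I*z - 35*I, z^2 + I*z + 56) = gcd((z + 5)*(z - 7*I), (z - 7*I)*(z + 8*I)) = z - 7*I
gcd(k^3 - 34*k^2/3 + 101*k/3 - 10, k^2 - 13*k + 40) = k - 5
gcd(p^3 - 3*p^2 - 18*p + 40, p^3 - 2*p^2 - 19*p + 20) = p^2 - p - 20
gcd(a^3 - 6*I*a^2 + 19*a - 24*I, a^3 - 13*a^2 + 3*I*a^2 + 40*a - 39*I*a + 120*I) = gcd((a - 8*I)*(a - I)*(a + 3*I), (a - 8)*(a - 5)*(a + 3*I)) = a + 3*I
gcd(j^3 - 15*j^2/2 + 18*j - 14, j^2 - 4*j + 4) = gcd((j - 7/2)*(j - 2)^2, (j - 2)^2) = j^2 - 4*j + 4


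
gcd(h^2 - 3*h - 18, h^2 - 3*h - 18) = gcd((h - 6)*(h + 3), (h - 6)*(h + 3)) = h^2 - 3*h - 18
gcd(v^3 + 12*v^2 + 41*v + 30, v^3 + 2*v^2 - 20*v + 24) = v + 6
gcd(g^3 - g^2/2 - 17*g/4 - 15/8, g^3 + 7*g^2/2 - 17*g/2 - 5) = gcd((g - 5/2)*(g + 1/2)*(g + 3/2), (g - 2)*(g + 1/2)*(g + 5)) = g + 1/2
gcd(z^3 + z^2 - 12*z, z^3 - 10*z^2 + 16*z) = z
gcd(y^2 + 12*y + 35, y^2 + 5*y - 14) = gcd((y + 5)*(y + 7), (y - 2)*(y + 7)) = y + 7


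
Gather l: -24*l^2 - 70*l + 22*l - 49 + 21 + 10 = -24*l^2 - 48*l - 18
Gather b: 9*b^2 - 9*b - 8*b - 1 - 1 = 9*b^2 - 17*b - 2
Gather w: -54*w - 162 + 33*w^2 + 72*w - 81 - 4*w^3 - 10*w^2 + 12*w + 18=-4*w^3 + 23*w^2 + 30*w - 225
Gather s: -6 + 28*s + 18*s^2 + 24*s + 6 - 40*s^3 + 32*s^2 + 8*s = -40*s^3 + 50*s^2 + 60*s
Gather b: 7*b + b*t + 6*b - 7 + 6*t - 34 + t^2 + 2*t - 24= b*(t + 13) + t^2 + 8*t - 65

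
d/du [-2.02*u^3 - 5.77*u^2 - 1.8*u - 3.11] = -6.06*u^2 - 11.54*u - 1.8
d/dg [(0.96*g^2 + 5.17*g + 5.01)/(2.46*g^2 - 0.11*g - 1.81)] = (-12.8238*g^2 - 28.1244*g - 8.8066)/(6.0516*g^4 - 0.5412*g^3 - 8.8931*g^2 + 0.3982*g + 3.2761)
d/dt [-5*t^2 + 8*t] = 8 - 10*t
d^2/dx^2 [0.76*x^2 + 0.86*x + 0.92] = 1.52000000000000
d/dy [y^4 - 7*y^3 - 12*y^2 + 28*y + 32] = 4*y^3 - 21*y^2 - 24*y + 28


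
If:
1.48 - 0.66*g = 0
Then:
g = 2.24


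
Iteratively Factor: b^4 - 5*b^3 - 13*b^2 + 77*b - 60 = (b - 5)*(b^3 - 13*b + 12) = (b - 5)*(b - 1)*(b^2 + b - 12) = (b - 5)*(b - 3)*(b - 1)*(b + 4)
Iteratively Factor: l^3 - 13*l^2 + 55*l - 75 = (l - 5)*(l^2 - 8*l + 15) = (l - 5)^2*(l - 3)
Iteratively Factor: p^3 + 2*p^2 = (p)*(p^2 + 2*p) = p*(p + 2)*(p)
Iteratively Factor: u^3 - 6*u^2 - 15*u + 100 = (u - 5)*(u^2 - u - 20) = (u - 5)*(u + 4)*(u - 5)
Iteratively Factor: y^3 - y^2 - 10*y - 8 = (y + 1)*(y^2 - 2*y - 8) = (y - 4)*(y + 1)*(y + 2)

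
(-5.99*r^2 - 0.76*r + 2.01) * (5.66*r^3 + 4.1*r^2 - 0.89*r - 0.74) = -33.9034*r^5 - 28.8606*r^4 + 13.5917*r^3 + 13.35*r^2 - 1.2265*r - 1.4874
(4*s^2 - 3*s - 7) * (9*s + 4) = 36*s^3 - 11*s^2 - 75*s - 28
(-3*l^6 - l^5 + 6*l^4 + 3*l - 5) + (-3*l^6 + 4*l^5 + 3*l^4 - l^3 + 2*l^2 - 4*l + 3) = -6*l^6 + 3*l^5 + 9*l^4 - l^3 + 2*l^2 - l - 2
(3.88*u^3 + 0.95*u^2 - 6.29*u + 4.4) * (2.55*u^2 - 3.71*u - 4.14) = 9.894*u^5 - 11.9723*u^4 - 35.6272*u^3 + 30.6229*u^2 + 9.7166*u - 18.216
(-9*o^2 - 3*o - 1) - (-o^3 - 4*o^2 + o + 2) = o^3 - 5*o^2 - 4*o - 3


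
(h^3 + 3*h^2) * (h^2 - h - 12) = h^5 + 2*h^4 - 15*h^3 - 36*h^2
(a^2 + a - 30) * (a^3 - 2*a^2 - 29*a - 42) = a^5 - a^4 - 61*a^3 - 11*a^2 + 828*a + 1260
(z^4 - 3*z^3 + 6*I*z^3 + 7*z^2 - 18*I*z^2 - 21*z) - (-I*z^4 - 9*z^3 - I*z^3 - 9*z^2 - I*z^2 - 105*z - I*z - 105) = z^4 + I*z^4 + 6*z^3 + 7*I*z^3 + 16*z^2 - 17*I*z^2 + 84*z + I*z + 105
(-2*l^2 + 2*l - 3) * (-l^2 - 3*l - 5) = 2*l^4 + 4*l^3 + 7*l^2 - l + 15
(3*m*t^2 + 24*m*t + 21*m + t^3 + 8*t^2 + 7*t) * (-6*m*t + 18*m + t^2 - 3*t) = -18*m^2*t^3 - 90*m^2*t^2 + 306*m^2*t + 378*m^2 - 3*m*t^4 - 15*m*t^3 + 51*m*t^2 + 63*m*t + t^5 + 5*t^4 - 17*t^3 - 21*t^2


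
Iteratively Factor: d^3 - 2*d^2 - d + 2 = (d - 1)*(d^2 - d - 2) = (d - 1)*(d + 1)*(d - 2)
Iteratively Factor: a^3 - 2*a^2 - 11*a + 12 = (a - 1)*(a^2 - a - 12) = (a - 1)*(a + 3)*(a - 4)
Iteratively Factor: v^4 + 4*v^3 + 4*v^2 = (v)*(v^3 + 4*v^2 + 4*v) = v*(v + 2)*(v^2 + 2*v) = v^2*(v + 2)*(v + 2)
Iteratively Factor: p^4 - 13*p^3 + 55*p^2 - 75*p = (p - 3)*(p^3 - 10*p^2 + 25*p) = (p - 5)*(p - 3)*(p^2 - 5*p) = p*(p - 5)*(p - 3)*(p - 5)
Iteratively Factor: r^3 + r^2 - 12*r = (r + 4)*(r^2 - 3*r) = r*(r + 4)*(r - 3)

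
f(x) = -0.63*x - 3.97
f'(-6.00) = -0.63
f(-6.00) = -0.19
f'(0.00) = -0.63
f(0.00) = -3.97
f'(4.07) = -0.63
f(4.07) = -6.53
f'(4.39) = -0.63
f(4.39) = -6.74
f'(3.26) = -0.63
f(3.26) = -6.02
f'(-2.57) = -0.63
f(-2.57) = -2.35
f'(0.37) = -0.63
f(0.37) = -4.20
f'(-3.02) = -0.63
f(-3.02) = -2.07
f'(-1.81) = -0.63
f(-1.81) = -2.83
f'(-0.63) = -0.63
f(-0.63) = -3.57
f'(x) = -0.630000000000000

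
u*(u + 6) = u^2 + 6*u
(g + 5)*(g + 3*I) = g^2 + 5*g + 3*I*g + 15*I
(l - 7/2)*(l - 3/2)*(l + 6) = l^3 + l^2 - 99*l/4 + 63/2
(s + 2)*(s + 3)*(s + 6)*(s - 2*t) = s^4 - 2*s^3*t + 11*s^3 - 22*s^2*t + 36*s^2 - 72*s*t + 36*s - 72*t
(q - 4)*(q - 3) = q^2 - 7*q + 12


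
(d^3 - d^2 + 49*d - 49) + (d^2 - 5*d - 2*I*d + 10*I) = d^3 + 44*d - 2*I*d - 49 + 10*I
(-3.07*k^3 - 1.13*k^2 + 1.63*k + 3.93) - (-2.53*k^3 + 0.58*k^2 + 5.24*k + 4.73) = -0.54*k^3 - 1.71*k^2 - 3.61*k - 0.8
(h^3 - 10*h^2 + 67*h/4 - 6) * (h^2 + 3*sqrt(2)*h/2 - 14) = h^5 - 10*h^4 + 3*sqrt(2)*h^4/2 - 15*sqrt(2)*h^3 + 11*h^3/4 + 201*sqrt(2)*h^2/8 + 134*h^2 - 469*h/2 - 9*sqrt(2)*h + 84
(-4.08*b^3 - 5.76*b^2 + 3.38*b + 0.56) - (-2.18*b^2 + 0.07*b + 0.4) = -4.08*b^3 - 3.58*b^2 + 3.31*b + 0.16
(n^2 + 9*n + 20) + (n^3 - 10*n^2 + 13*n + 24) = n^3 - 9*n^2 + 22*n + 44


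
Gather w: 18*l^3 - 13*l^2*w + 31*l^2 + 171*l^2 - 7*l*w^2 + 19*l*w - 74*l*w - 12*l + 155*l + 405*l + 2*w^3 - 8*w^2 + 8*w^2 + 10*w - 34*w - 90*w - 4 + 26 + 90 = 18*l^3 + 202*l^2 - 7*l*w^2 + 548*l + 2*w^3 + w*(-13*l^2 - 55*l - 114) + 112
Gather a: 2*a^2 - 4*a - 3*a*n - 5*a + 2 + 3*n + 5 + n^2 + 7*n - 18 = 2*a^2 + a*(-3*n - 9) + n^2 + 10*n - 11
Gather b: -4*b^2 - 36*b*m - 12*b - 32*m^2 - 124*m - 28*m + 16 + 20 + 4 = -4*b^2 + b*(-36*m - 12) - 32*m^2 - 152*m + 40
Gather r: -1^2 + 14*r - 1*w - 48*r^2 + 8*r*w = -48*r^2 + r*(8*w + 14) - w - 1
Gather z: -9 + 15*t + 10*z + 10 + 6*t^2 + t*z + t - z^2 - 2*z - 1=6*t^2 + 16*t - z^2 + z*(t + 8)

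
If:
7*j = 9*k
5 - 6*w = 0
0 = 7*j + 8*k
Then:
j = 0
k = 0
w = 5/6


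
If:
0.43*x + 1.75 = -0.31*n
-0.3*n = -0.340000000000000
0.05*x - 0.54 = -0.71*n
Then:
No Solution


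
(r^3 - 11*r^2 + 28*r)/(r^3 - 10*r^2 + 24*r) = (r - 7)/(r - 6)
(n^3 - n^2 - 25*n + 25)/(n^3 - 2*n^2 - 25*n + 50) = (n - 1)/(n - 2)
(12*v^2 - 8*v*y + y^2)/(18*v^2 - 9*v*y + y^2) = (-2*v + y)/(-3*v + y)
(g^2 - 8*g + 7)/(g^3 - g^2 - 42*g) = (g - 1)/(g*(g + 6))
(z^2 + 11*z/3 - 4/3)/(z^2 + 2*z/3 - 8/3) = (3*z^2 + 11*z - 4)/(3*z^2 + 2*z - 8)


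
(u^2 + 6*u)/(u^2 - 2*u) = (u + 6)/(u - 2)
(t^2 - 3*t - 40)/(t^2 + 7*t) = (t^2 - 3*t - 40)/(t*(t + 7))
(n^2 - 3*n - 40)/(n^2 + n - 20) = (n - 8)/(n - 4)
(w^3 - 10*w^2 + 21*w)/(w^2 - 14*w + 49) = w*(w - 3)/(w - 7)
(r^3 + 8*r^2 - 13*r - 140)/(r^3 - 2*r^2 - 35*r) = (r^2 + 3*r - 28)/(r*(r - 7))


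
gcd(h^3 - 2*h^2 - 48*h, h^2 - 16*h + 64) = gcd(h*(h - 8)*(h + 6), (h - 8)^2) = h - 8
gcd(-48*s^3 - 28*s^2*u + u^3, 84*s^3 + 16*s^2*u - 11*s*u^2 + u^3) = 12*s^2 + 4*s*u - u^2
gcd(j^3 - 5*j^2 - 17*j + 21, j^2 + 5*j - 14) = 1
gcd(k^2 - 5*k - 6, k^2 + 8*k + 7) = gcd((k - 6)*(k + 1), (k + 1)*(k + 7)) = k + 1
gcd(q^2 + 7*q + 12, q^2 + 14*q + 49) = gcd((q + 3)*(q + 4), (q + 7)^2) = 1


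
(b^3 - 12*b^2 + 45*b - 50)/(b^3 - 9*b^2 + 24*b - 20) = (b - 5)/(b - 2)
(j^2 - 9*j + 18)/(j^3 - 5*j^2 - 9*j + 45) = (j - 6)/(j^2 - 2*j - 15)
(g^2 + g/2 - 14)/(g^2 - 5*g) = (g^2 + g/2 - 14)/(g*(g - 5))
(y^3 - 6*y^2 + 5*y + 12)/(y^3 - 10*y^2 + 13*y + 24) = (y - 4)/(y - 8)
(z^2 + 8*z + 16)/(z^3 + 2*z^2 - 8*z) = (z + 4)/(z*(z - 2))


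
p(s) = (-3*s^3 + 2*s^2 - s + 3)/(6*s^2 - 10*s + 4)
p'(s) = (10 - 12*s)*(-3*s^3 + 2*s^2 - s + 3)/(6*s^2 - 10*s + 4)^2 + (-9*s^2 + 4*s - 1)/(6*s^2 - 10*s + 4) = (-9*s^4 + 30*s^3 - 25*s^2 - 10*s + 13)/(2*(9*s^4 - 30*s^3 + 37*s^2 - 20*s + 4))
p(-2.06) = 0.79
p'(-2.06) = -0.40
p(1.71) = -1.77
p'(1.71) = -0.42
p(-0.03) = 0.70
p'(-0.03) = 1.43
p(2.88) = -2.20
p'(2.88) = -0.40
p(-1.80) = 0.69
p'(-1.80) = -0.37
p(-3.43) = 1.39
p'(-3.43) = -0.46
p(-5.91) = 2.56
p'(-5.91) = -0.48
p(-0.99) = 0.45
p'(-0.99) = -0.20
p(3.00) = -2.25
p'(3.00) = -0.41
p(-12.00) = 5.55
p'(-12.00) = -0.50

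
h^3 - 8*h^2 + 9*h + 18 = (h - 6)*(h - 3)*(h + 1)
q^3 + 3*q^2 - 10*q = q*(q - 2)*(q + 5)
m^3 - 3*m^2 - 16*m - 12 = (m - 6)*(m + 1)*(m + 2)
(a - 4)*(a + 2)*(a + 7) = a^3 + 5*a^2 - 22*a - 56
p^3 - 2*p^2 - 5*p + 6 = (p - 3)*(p - 1)*(p + 2)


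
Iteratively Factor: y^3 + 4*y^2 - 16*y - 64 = (y + 4)*(y^2 - 16) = (y - 4)*(y + 4)*(y + 4)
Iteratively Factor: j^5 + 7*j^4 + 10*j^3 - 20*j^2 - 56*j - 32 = (j + 1)*(j^4 + 6*j^3 + 4*j^2 - 24*j - 32) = (j + 1)*(j + 2)*(j^3 + 4*j^2 - 4*j - 16) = (j - 2)*(j + 1)*(j + 2)*(j^2 + 6*j + 8) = (j - 2)*(j + 1)*(j + 2)*(j + 4)*(j + 2)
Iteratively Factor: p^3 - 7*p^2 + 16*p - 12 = (p - 2)*(p^2 - 5*p + 6) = (p - 3)*(p - 2)*(p - 2)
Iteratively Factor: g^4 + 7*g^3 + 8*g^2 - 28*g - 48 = (g + 4)*(g^3 + 3*g^2 - 4*g - 12) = (g + 2)*(g + 4)*(g^2 + g - 6) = (g + 2)*(g + 3)*(g + 4)*(g - 2)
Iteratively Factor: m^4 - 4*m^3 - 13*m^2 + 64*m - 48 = (m - 3)*(m^3 - m^2 - 16*m + 16) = (m - 3)*(m - 1)*(m^2 - 16) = (m - 3)*(m - 1)*(m + 4)*(m - 4)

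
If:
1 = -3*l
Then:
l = -1/3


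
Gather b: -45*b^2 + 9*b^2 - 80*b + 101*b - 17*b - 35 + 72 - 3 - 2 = -36*b^2 + 4*b + 32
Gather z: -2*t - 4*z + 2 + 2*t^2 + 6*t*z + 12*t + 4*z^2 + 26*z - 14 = 2*t^2 + 10*t + 4*z^2 + z*(6*t + 22) - 12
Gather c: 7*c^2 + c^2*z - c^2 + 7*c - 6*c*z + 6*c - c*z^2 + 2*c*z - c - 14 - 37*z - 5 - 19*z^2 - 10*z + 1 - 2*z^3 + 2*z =c^2*(z + 6) + c*(-z^2 - 4*z + 12) - 2*z^3 - 19*z^2 - 45*z - 18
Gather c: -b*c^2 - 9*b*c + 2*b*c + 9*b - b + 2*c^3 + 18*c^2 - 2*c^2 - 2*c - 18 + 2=8*b + 2*c^3 + c^2*(16 - b) + c*(-7*b - 2) - 16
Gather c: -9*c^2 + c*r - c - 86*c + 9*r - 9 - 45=-9*c^2 + c*(r - 87) + 9*r - 54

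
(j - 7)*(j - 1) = j^2 - 8*j + 7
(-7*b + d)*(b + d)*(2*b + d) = -14*b^3 - 19*b^2*d - 4*b*d^2 + d^3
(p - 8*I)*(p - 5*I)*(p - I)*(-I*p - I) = -I*p^4 - 14*p^3 - I*p^3 - 14*p^2 + 53*I*p^2 + 40*p + 53*I*p + 40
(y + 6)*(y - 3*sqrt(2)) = y^2 - 3*sqrt(2)*y + 6*y - 18*sqrt(2)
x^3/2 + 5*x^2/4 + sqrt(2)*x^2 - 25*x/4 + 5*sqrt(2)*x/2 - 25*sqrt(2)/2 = (x/2 + sqrt(2))*(x - 5/2)*(x + 5)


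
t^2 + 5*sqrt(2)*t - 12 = (t - sqrt(2))*(t + 6*sqrt(2))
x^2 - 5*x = x*(x - 5)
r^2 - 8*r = r*(r - 8)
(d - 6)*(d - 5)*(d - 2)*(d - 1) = d^4 - 14*d^3 + 65*d^2 - 112*d + 60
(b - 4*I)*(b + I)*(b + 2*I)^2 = b^4 + I*b^3 + 12*b^2 + 28*I*b - 16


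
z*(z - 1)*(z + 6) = z^3 + 5*z^2 - 6*z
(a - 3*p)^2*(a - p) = a^3 - 7*a^2*p + 15*a*p^2 - 9*p^3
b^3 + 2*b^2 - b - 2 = (b - 1)*(b + 1)*(b + 2)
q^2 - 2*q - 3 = (q - 3)*(q + 1)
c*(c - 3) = c^2 - 3*c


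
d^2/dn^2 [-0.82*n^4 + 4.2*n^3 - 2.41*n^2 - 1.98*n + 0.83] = -9.84*n^2 + 25.2*n - 4.82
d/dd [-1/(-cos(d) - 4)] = sin(d)/(cos(d) + 4)^2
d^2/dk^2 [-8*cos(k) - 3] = 8*cos(k)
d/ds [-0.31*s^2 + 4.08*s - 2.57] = 4.08 - 0.62*s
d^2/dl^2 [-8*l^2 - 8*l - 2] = -16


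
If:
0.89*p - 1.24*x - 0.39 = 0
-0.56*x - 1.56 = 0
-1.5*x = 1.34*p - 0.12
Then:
No Solution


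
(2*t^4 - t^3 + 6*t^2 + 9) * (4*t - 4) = 8*t^5 - 12*t^4 + 28*t^3 - 24*t^2 + 36*t - 36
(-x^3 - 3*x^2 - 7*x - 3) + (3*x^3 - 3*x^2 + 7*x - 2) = 2*x^3 - 6*x^2 - 5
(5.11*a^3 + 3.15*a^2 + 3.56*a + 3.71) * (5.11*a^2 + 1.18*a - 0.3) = 26.1121*a^5 + 22.1263*a^4 + 20.3756*a^3 + 22.2139*a^2 + 3.3098*a - 1.113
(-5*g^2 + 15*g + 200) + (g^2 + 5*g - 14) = -4*g^2 + 20*g + 186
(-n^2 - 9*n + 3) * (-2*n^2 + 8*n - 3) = 2*n^4 + 10*n^3 - 75*n^2 + 51*n - 9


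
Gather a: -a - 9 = -a - 9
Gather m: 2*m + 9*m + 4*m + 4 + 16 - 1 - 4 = 15*m + 15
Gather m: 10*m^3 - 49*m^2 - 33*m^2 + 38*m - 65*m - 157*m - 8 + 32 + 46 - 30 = 10*m^3 - 82*m^2 - 184*m + 40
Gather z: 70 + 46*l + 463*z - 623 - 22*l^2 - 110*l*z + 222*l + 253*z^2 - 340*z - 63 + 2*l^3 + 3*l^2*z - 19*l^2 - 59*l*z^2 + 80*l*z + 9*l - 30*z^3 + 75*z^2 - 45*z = 2*l^3 - 41*l^2 + 277*l - 30*z^3 + z^2*(328 - 59*l) + z*(3*l^2 - 30*l + 78) - 616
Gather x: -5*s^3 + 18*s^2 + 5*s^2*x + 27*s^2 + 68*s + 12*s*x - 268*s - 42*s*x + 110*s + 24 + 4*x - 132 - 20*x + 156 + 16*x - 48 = -5*s^3 + 45*s^2 - 90*s + x*(5*s^2 - 30*s)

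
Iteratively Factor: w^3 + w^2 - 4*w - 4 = (w + 2)*(w^2 - w - 2) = (w - 2)*(w + 2)*(w + 1)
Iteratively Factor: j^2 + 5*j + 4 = (j + 4)*(j + 1)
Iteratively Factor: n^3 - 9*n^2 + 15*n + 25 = (n - 5)*(n^2 - 4*n - 5) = (n - 5)^2*(n + 1)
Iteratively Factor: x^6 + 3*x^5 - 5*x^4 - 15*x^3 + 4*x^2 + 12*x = (x)*(x^5 + 3*x^4 - 5*x^3 - 15*x^2 + 4*x + 12) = x*(x - 2)*(x^4 + 5*x^3 + 5*x^2 - 5*x - 6) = x*(x - 2)*(x + 2)*(x^3 + 3*x^2 - x - 3) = x*(x - 2)*(x - 1)*(x + 2)*(x^2 + 4*x + 3) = x*(x - 2)*(x - 1)*(x + 1)*(x + 2)*(x + 3)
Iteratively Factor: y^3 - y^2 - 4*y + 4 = (y + 2)*(y^2 - 3*y + 2) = (y - 2)*(y + 2)*(y - 1)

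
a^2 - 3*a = a*(a - 3)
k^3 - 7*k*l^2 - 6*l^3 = (k - 3*l)*(k + l)*(k + 2*l)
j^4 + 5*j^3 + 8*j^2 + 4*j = j*(j + 1)*(j + 2)^2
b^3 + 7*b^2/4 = b^2*(b + 7/4)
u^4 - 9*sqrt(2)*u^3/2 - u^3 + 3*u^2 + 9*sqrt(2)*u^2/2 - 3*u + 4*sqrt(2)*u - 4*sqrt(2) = (u - 1)*(u - 4*sqrt(2))*(u - sqrt(2))*(u + sqrt(2)/2)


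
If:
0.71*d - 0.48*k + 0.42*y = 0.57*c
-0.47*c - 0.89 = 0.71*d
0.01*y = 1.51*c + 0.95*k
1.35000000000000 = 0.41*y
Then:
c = 1.72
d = -2.39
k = -2.70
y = 3.29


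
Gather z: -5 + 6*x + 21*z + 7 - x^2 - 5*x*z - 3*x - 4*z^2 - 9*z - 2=-x^2 + 3*x - 4*z^2 + z*(12 - 5*x)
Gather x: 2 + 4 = 6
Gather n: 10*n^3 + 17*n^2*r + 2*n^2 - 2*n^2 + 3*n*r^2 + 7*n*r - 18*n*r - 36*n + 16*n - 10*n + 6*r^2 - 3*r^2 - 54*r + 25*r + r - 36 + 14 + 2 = 10*n^3 + 17*n^2*r + n*(3*r^2 - 11*r - 30) + 3*r^2 - 28*r - 20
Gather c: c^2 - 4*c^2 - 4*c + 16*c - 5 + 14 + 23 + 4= -3*c^2 + 12*c + 36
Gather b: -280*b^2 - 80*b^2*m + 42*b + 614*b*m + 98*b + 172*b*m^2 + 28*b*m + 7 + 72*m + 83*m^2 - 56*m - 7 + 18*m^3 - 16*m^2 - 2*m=b^2*(-80*m - 280) + b*(172*m^2 + 642*m + 140) + 18*m^3 + 67*m^2 + 14*m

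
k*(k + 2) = k^2 + 2*k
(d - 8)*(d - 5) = d^2 - 13*d + 40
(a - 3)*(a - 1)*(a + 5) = a^3 + a^2 - 17*a + 15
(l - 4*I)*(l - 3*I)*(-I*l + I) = -I*l^3 - 7*l^2 + I*l^2 + 7*l + 12*I*l - 12*I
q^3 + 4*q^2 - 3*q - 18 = (q - 2)*(q + 3)^2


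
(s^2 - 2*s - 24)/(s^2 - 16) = (s - 6)/(s - 4)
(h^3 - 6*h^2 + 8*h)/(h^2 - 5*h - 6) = h*(-h^2 + 6*h - 8)/(-h^2 + 5*h + 6)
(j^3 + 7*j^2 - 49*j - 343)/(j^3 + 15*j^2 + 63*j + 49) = (j - 7)/(j + 1)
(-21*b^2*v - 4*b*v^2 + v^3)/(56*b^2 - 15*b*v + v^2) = v*(3*b + v)/(-8*b + v)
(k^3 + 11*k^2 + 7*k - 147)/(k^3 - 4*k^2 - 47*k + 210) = (k^2 + 4*k - 21)/(k^2 - 11*k + 30)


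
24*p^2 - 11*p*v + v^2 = (-8*p + v)*(-3*p + v)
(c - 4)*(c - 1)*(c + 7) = c^3 + 2*c^2 - 31*c + 28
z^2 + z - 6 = (z - 2)*(z + 3)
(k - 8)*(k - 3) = k^2 - 11*k + 24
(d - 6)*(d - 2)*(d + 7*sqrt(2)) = d^3 - 8*d^2 + 7*sqrt(2)*d^2 - 56*sqrt(2)*d + 12*d + 84*sqrt(2)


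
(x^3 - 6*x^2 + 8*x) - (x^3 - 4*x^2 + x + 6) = -2*x^2 + 7*x - 6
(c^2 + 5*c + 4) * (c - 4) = c^3 + c^2 - 16*c - 16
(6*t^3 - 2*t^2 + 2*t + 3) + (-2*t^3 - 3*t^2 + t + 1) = 4*t^3 - 5*t^2 + 3*t + 4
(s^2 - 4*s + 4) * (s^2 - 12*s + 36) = s^4 - 16*s^3 + 88*s^2 - 192*s + 144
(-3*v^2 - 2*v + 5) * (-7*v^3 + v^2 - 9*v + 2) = 21*v^5 + 11*v^4 - 10*v^3 + 17*v^2 - 49*v + 10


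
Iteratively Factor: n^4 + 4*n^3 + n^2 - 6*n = (n + 2)*(n^3 + 2*n^2 - 3*n) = (n + 2)*(n + 3)*(n^2 - n) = n*(n + 2)*(n + 3)*(n - 1)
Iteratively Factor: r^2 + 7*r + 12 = (r + 4)*(r + 3)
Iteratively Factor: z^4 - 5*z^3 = (z - 5)*(z^3) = z*(z - 5)*(z^2) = z^2*(z - 5)*(z)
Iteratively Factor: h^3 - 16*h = (h - 4)*(h^2 + 4*h) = (h - 4)*(h + 4)*(h)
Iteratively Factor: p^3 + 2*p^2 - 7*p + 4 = (p - 1)*(p^2 + 3*p - 4) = (p - 1)*(p + 4)*(p - 1)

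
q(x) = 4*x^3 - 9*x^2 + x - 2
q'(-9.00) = 1135.00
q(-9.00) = -3656.00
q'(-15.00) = 2971.00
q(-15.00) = -15542.00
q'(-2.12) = 93.09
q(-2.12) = -82.68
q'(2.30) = 23.08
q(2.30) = 1.36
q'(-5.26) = 427.69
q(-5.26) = -838.39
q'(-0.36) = 9.04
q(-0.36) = -3.71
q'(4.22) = 138.74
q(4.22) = 142.55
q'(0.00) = 1.00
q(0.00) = -2.00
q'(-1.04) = 32.70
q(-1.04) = -17.27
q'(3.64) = 94.48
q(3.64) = 75.31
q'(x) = 12*x^2 - 18*x + 1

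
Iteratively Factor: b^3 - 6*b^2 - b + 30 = (b + 2)*(b^2 - 8*b + 15) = (b - 3)*(b + 2)*(b - 5)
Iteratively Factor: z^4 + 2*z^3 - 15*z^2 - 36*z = (z + 3)*(z^3 - z^2 - 12*z) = (z - 4)*(z + 3)*(z^2 + 3*z) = (z - 4)*(z + 3)^2*(z)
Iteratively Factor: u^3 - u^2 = (u)*(u^2 - u) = u^2*(u - 1)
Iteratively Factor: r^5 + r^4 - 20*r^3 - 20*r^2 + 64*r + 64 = (r + 2)*(r^4 - r^3 - 18*r^2 + 16*r + 32) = (r - 4)*(r + 2)*(r^3 + 3*r^2 - 6*r - 8) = (r - 4)*(r - 2)*(r + 2)*(r^2 + 5*r + 4) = (r - 4)*(r - 2)*(r + 2)*(r + 4)*(r + 1)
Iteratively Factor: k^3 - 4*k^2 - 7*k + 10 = (k + 2)*(k^2 - 6*k + 5) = (k - 1)*(k + 2)*(k - 5)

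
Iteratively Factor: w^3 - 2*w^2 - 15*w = (w)*(w^2 - 2*w - 15) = w*(w + 3)*(w - 5)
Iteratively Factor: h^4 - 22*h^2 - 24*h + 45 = (h - 5)*(h^3 + 5*h^2 + 3*h - 9) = (h - 5)*(h + 3)*(h^2 + 2*h - 3) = (h - 5)*(h - 1)*(h + 3)*(h + 3)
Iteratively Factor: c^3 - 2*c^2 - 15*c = (c + 3)*(c^2 - 5*c) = c*(c + 3)*(c - 5)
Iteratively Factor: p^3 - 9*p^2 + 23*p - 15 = (p - 5)*(p^2 - 4*p + 3) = (p - 5)*(p - 1)*(p - 3)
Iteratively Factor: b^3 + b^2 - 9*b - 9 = (b - 3)*(b^2 + 4*b + 3) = (b - 3)*(b + 1)*(b + 3)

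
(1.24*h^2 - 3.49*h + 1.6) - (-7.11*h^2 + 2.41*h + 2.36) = 8.35*h^2 - 5.9*h - 0.76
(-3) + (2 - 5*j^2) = -5*j^2 - 1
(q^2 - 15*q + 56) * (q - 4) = q^3 - 19*q^2 + 116*q - 224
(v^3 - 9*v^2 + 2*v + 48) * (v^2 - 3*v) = v^5 - 12*v^4 + 29*v^3 + 42*v^2 - 144*v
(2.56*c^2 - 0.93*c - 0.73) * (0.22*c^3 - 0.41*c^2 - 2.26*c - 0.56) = 0.5632*c^5 - 1.2542*c^4 - 5.5649*c^3 + 0.9675*c^2 + 2.1706*c + 0.4088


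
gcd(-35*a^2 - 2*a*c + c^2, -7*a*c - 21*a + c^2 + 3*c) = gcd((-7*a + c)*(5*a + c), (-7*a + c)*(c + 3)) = 7*a - c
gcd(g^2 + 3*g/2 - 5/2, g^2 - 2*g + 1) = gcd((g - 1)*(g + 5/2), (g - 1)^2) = g - 1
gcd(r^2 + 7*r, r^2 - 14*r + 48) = 1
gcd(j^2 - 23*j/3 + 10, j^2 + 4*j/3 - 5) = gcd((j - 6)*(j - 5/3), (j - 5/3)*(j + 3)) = j - 5/3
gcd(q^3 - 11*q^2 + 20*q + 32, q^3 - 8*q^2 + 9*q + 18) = q + 1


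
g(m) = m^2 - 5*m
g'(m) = 2*m - 5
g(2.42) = -6.24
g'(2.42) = -0.16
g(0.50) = -2.25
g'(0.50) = -4.00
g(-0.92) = 5.45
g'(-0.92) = -6.84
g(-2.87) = 22.59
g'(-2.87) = -10.74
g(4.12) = -3.63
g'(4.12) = 3.24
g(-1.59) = 10.48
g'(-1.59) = -8.18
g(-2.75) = 21.31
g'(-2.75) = -10.50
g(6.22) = 7.59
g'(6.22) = 7.44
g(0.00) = 0.00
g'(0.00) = -5.00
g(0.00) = 0.00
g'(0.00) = -5.00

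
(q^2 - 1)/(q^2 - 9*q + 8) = (q + 1)/(q - 8)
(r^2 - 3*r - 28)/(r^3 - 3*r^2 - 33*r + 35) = (r + 4)/(r^2 + 4*r - 5)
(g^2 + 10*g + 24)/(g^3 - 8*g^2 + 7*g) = (g^2 + 10*g + 24)/(g*(g^2 - 8*g + 7))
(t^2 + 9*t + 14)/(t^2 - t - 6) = (t + 7)/(t - 3)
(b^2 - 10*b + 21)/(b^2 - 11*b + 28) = (b - 3)/(b - 4)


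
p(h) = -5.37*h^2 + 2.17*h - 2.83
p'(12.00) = -126.71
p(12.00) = -750.07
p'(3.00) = -30.05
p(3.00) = -44.65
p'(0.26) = -0.62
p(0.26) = -2.63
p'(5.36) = -55.40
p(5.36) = -145.48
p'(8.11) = -84.93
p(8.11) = -338.43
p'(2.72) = -27.04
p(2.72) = -36.66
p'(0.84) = -6.85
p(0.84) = -4.80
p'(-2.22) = 26.01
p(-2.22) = -34.11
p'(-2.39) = 27.84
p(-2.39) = -38.69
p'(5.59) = -57.87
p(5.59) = -158.50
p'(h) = 2.17 - 10.74*h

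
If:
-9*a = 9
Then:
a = -1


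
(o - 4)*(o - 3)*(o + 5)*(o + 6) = o^4 + 4*o^3 - 35*o^2 - 78*o + 360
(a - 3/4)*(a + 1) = a^2 + a/4 - 3/4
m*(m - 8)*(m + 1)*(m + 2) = m^4 - 5*m^3 - 22*m^2 - 16*m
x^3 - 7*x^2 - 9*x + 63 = (x - 7)*(x - 3)*(x + 3)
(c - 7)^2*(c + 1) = c^3 - 13*c^2 + 35*c + 49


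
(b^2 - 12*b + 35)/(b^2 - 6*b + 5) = (b - 7)/(b - 1)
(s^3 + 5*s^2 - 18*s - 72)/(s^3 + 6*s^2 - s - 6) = (s^2 - s - 12)/(s^2 - 1)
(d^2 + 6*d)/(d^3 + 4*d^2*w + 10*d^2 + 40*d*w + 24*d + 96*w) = d/(d^2 + 4*d*w + 4*d + 16*w)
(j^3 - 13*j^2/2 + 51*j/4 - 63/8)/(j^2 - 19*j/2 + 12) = (j^2 - 5*j + 21/4)/(j - 8)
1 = 1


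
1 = 1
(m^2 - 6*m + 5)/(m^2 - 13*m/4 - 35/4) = 4*(m - 1)/(4*m + 7)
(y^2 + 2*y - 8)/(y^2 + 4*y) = (y - 2)/y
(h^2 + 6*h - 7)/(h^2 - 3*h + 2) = (h + 7)/(h - 2)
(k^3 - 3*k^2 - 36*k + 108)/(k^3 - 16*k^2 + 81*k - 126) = (k + 6)/(k - 7)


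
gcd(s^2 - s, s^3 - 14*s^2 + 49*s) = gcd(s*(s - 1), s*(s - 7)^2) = s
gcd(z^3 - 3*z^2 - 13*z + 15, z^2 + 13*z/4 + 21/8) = 1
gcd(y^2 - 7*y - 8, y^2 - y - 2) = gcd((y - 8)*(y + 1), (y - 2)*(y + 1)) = y + 1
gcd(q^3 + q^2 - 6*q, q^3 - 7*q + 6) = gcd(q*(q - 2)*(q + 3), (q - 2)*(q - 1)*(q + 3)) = q^2 + q - 6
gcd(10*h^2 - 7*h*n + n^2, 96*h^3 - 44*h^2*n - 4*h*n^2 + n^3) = 2*h - n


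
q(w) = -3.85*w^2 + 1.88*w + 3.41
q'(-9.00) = 71.18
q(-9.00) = -325.36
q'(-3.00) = 24.98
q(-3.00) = -36.88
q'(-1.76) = 15.43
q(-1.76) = -11.82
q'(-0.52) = 5.88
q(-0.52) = 1.39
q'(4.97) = -36.39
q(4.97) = -82.34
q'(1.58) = -10.29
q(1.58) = -3.23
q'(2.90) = -20.45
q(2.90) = -23.52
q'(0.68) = -3.36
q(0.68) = 2.91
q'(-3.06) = 25.44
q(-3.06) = -38.39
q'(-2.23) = 19.05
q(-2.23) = -19.93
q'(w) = 1.88 - 7.7*w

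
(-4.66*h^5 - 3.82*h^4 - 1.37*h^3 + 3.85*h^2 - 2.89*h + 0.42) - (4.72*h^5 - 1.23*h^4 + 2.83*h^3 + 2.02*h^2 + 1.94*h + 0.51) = -9.38*h^5 - 2.59*h^4 - 4.2*h^3 + 1.83*h^2 - 4.83*h - 0.09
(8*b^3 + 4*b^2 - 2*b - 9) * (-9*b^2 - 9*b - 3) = -72*b^5 - 108*b^4 - 42*b^3 + 87*b^2 + 87*b + 27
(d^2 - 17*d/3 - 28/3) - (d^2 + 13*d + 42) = -56*d/3 - 154/3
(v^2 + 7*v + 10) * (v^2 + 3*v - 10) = v^4 + 10*v^3 + 21*v^2 - 40*v - 100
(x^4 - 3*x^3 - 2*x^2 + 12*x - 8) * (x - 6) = x^5 - 9*x^4 + 16*x^3 + 24*x^2 - 80*x + 48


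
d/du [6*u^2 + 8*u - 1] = 12*u + 8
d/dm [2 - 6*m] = -6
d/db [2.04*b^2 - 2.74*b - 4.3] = 4.08*b - 2.74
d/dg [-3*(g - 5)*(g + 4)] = 3 - 6*g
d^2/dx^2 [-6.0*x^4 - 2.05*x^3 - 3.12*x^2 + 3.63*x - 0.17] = -72.0*x^2 - 12.3*x - 6.24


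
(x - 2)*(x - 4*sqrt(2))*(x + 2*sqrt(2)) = x^3 - 2*sqrt(2)*x^2 - 2*x^2 - 16*x + 4*sqrt(2)*x + 32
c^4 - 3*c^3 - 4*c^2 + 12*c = c*(c - 3)*(c - 2)*(c + 2)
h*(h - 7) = h^2 - 7*h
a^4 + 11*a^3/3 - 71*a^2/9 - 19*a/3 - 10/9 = (a - 2)*(a + 1/3)^2*(a + 5)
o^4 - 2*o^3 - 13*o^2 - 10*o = o*(o - 5)*(o + 1)*(o + 2)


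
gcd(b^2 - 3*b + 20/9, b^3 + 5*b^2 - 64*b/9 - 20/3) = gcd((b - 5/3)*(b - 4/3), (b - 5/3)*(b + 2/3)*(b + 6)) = b - 5/3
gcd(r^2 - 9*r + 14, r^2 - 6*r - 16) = 1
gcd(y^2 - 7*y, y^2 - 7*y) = y^2 - 7*y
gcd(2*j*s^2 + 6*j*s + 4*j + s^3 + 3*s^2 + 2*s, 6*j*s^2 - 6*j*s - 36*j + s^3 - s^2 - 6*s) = s + 2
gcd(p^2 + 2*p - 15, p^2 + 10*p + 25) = p + 5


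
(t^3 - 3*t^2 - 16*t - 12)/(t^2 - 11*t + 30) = (t^2 + 3*t + 2)/(t - 5)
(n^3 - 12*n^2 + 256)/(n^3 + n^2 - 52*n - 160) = (n - 8)/(n + 5)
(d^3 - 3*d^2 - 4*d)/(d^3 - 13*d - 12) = d/(d + 3)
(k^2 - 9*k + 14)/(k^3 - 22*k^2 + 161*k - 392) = (k - 2)/(k^2 - 15*k + 56)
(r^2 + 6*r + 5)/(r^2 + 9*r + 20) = (r + 1)/(r + 4)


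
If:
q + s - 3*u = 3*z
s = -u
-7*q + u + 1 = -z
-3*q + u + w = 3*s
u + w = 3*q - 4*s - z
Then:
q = 25/167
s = -1/167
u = 1/167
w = 71/167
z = 7/167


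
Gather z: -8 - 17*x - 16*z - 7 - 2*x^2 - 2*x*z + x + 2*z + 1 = -2*x^2 - 16*x + z*(-2*x - 14) - 14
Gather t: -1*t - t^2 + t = -t^2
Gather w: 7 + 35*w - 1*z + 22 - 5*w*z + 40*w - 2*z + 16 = w*(75 - 5*z) - 3*z + 45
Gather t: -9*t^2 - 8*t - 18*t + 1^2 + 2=-9*t^2 - 26*t + 3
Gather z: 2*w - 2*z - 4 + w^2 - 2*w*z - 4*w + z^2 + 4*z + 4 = w^2 - 2*w + z^2 + z*(2 - 2*w)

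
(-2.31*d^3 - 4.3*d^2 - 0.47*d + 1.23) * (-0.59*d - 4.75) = 1.3629*d^4 + 13.5095*d^3 + 20.7023*d^2 + 1.5068*d - 5.8425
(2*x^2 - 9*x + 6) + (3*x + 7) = 2*x^2 - 6*x + 13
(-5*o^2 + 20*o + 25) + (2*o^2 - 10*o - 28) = -3*o^2 + 10*o - 3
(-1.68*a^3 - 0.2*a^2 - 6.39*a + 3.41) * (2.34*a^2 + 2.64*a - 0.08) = -3.9312*a^5 - 4.9032*a^4 - 15.3462*a^3 - 8.8742*a^2 + 9.5136*a - 0.2728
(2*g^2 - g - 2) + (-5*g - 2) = 2*g^2 - 6*g - 4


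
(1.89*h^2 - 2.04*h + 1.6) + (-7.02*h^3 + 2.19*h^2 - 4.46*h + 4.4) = -7.02*h^3 + 4.08*h^2 - 6.5*h + 6.0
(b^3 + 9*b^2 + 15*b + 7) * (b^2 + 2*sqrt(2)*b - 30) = b^5 + 2*sqrt(2)*b^4 + 9*b^4 - 15*b^3 + 18*sqrt(2)*b^3 - 263*b^2 + 30*sqrt(2)*b^2 - 450*b + 14*sqrt(2)*b - 210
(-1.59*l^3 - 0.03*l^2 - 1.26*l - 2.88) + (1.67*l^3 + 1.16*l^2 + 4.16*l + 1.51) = 0.0799999999999998*l^3 + 1.13*l^2 + 2.9*l - 1.37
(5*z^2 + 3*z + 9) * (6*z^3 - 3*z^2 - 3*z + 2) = 30*z^5 + 3*z^4 + 30*z^3 - 26*z^2 - 21*z + 18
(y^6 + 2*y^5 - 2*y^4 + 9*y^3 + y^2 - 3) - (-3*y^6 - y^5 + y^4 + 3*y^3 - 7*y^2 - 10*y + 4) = 4*y^6 + 3*y^5 - 3*y^4 + 6*y^3 + 8*y^2 + 10*y - 7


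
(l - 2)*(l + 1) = l^2 - l - 2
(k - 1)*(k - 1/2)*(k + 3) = k^3 + 3*k^2/2 - 4*k + 3/2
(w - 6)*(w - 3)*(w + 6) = w^3 - 3*w^2 - 36*w + 108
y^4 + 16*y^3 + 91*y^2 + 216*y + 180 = (y + 2)*(y + 3)*(y + 5)*(y + 6)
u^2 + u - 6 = (u - 2)*(u + 3)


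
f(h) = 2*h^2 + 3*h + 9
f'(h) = 4*h + 3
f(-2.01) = 11.05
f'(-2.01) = -5.04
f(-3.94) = 28.23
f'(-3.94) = -12.76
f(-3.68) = 25.04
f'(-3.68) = -11.72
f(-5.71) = 57.08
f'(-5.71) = -19.84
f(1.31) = 16.36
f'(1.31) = 8.24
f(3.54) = 44.68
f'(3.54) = 17.16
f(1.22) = 15.64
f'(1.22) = 7.88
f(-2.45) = 13.66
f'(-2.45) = -6.80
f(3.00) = 36.00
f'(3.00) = 15.00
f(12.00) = 333.00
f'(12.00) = 51.00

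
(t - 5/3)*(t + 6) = t^2 + 13*t/3 - 10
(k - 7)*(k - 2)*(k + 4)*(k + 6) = k^4 + k^3 - 52*k^2 - 76*k + 336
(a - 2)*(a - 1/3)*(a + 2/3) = a^3 - 5*a^2/3 - 8*a/9 + 4/9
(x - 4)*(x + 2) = x^2 - 2*x - 8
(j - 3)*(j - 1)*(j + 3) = j^3 - j^2 - 9*j + 9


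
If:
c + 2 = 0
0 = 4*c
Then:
No Solution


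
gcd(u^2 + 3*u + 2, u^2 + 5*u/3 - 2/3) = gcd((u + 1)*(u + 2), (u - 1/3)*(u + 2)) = u + 2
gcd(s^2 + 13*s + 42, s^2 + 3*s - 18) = s + 6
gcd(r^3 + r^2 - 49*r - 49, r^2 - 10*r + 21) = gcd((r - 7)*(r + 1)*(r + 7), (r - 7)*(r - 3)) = r - 7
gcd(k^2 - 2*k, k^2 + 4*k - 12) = k - 2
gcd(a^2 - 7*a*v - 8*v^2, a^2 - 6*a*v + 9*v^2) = 1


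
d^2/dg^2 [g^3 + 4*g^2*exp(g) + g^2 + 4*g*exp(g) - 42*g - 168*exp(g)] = 4*g^2*exp(g) + 20*g*exp(g) + 6*g - 152*exp(g) + 2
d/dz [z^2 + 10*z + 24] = 2*z + 10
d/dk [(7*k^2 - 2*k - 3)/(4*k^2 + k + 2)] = (15*k^2 + 52*k - 1)/(16*k^4 + 8*k^3 + 17*k^2 + 4*k + 4)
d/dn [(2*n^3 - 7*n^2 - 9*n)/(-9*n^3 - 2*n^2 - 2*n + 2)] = (-67*n^4 - 170*n^3 + 8*n^2 - 28*n - 18)/(81*n^6 + 36*n^5 + 40*n^4 - 28*n^3 - 4*n^2 - 8*n + 4)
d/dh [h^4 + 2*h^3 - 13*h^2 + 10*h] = 4*h^3 + 6*h^2 - 26*h + 10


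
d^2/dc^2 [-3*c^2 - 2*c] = -6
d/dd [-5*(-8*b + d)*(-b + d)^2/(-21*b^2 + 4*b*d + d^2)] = 5*(b - d)*((-17*b + 3*d)*(-21*b^2 + 4*b*d + d^2) - 2*(b - d)*(2*b + d)*(8*b - d))/(-21*b^2 + 4*b*d + d^2)^2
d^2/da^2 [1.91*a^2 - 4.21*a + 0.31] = 3.82000000000000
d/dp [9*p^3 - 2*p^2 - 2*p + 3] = 27*p^2 - 4*p - 2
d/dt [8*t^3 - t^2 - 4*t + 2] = 24*t^2 - 2*t - 4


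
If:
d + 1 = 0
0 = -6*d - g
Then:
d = -1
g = 6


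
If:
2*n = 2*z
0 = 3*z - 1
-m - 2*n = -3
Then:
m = 7/3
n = 1/3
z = 1/3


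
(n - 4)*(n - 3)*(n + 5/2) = n^3 - 9*n^2/2 - 11*n/2 + 30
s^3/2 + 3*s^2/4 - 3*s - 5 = (s/2 + 1)*(s - 5/2)*(s + 2)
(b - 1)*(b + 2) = b^2 + b - 2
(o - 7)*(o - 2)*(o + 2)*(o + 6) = o^4 - o^3 - 46*o^2 + 4*o + 168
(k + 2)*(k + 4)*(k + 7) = k^3 + 13*k^2 + 50*k + 56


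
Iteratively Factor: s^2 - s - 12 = (s + 3)*(s - 4)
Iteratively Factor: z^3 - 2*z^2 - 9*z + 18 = (z - 2)*(z^2 - 9) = (z - 3)*(z - 2)*(z + 3)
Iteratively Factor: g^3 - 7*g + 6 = (g + 3)*(g^2 - 3*g + 2) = (g - 1)*(g + 3)*(g - 2)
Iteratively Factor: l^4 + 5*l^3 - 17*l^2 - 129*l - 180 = (l + 3)*(l^3 + 2*l^2 - 23*l - 60) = (l - 5)*(l + 3)*(l^2 + 7*l + 12) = (l - 5)*(l + 3)^2*(l + 4)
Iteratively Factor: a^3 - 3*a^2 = (a)*(a^2 - 3*a) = a*(a - 3)*(a)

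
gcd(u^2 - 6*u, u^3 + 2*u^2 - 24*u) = u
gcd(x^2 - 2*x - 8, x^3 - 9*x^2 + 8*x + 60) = x + 2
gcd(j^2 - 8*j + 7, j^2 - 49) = j - 7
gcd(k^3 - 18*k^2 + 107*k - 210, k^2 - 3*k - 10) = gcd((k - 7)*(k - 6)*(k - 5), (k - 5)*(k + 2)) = k - 5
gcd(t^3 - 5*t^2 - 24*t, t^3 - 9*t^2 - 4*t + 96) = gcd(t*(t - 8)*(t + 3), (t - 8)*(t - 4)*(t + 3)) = t^2 - 5*t - 24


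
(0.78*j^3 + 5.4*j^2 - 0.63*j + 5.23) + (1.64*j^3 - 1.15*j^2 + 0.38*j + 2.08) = 2.42*j^3 + 4.25*j^2 - 0.25*j + 7.31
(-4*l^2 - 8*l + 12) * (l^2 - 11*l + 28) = -4*l^4 + 36*l^3 - 12*l^2 - 356*l + 336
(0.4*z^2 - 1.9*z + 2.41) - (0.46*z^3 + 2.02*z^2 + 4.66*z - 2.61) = -0.46*z^3 - 1.62*z^2 - 6.56*z + 5.02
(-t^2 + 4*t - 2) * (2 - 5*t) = 5*t^3 - 22*t^2 + 18*t - 4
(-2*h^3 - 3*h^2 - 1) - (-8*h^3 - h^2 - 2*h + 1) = 6*h^3 - 2*h^2 + 2*h - 2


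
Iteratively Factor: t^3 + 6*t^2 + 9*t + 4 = (t + 1)*(t^2 + 5*t + 4) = (t + 1)^2*(t + 4)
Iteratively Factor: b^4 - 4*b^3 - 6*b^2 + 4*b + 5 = (b + 1)*(b^3 - 5*b^2 - b + 5) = (b + 1)^2*(b^2 - 6*b + 5) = (b - 1)*(b + 1)^2*(b - 5)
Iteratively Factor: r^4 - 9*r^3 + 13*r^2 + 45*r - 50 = (r - 5)*(r^3 - 4*r^2 - 7*r + 10) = (r - 5)*(r - 1)*(r^2 - 3*r - 10) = (r - 5)^2*(r - 1)*(r + 2)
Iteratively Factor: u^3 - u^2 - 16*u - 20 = (u - 5)*(u^2 + 4*u + 4) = (u - 5)*(u + 2)*(u + 2)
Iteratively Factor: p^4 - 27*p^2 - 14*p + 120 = (p + 4)*(p^3 - 4*p^2 - 11*p + 30) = (p - 5)*(p + 4)*(p^2 + p - 6) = (p - 5)*(p + 3)*(p + 4)*(p - 2)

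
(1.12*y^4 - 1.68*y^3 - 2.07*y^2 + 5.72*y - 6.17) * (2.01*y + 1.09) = 2.2512*y^5 - 2.156*y^4 - 5.9919*y^3 + 9.2409*y^2 - 6.1669*y - 6.7253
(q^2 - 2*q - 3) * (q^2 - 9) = q^4 - 2*q^3 - 12*q^2 + 18*q + 27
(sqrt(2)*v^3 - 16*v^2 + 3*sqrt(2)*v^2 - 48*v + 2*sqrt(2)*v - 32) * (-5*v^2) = -5*sqrt(2)*v^5 - 15*sqrt(2)*v^4 + 80*v^4 - 10*sqrt(2)*v^3 + 240*v^3 + 160*v^2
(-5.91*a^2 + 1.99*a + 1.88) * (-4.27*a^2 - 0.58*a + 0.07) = 25.2357*a^4 - 5.0695*a^3 - 9.5955*a^2 - 0.9511*a + 0.1316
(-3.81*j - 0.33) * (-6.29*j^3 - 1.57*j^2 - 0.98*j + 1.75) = 23.9649*j^4 + 8.0574*j^3 + 4.2519*j^2 - 6.3441*j - 0.5775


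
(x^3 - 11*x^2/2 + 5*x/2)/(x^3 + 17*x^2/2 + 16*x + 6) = x*(2*x^2 - 11*x + 5)/(2*x^3 + 17*x^2 + 32*x + 12)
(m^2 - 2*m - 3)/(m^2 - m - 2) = (m - 3)/(m - 2)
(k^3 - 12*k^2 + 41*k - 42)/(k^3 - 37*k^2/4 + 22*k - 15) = 4*(k^2 - 10*k + 21)/(4*k^2 - 29*k + 30)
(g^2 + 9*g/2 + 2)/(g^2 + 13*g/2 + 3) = (g + 4)/(g + 6)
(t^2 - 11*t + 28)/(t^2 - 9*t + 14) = (t - 4)/(t - 2)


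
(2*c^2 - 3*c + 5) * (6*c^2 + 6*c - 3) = 12*c^4 - 6*c^3 + 6*c^2 + 39*c - 15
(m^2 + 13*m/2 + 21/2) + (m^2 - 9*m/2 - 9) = 2*m^2 + 2*m + 3/2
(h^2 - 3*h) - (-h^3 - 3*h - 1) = h^3 + h^2 + 1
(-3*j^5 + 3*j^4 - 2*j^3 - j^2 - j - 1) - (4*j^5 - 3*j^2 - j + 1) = -7*j^5 + 3*j^4 - 2*j^3 + 2*j^2 - 2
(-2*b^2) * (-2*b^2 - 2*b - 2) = 4*b^4 + 4*b^3 + 4*b^2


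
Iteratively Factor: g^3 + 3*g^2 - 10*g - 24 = (g + 2)*(g^2 + g - 12) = (g + 2)*(g + 4)*(g - 3)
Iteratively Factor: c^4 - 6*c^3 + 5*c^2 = (c - 1)*(c^3 - 5*c^2) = c*(c - 1)*(c^2 - 5*c) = c^2*(c - 1)*(c - 5)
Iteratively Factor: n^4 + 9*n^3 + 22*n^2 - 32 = (n + 4)*(n^3 + 5*n^2 + 2*n - 8) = (n + 4)^2*(n^2 + n - 2) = (n - 1)*(n + 4)^2*(n + 2)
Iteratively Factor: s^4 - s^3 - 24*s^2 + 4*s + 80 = (s - 2)*(s^3 + s^2 - 22*s - 40) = (s - 5)*(s - 2)*(s^2 + 6*s + 8) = (s - 5)*(s - 2)*(s + 2)*(s + 4)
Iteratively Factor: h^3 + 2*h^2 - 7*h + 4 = (h + 4)*(h^2 - 2*h + 1) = (h - 1)*(h + 4)*(h - 1)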